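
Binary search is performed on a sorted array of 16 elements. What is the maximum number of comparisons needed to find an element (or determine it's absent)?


Binary search halves the search space each comparison:
  Step 1: search space = 16 -> 8
  Step 2: search space = 8 -> 4
  Step 3: search space = 4 -> 2
  Step 4: search space = 2 -> 1
  Step 5: search space = 1 (final check)
Maximum comparisons = floor(log2(16)) + 1 = 4 + 1 = 5


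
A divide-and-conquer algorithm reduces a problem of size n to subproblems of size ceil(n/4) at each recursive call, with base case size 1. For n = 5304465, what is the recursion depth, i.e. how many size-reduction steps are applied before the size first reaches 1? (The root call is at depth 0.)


Each step divides the size by 4 (rounding up); after k steps the size is ceil(n/4^k), which equals 1 exactly when 4^k >= n.
So the depth is the smallest k with 4^k >= 5304465, i.e. ceil(log_4(5304465)).
4^11 = 4194304 < 5304465 <= 16777216 = 4^12
Recursion depth = 12


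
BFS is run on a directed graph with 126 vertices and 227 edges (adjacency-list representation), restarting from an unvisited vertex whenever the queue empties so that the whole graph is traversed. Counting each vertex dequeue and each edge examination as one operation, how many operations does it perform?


A full BFS traversal dequeues each vertex exactly once and examines each directed edge exactly once.
V = 126 (vertex processing cost)
E = 227 (edge examination cost)
Total operations proportional to V + E = 126 + 227 = 353


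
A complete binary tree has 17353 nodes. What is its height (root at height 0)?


In a complete binary tree, level k holds nodes 2^k .. 2^(k+1)-1 (1-indexed).
Height = floor(log2(n)) = floor(log2(17353)) = 14
Check: 2^14 = 16384 <= 17353 < 32768 = 2^15


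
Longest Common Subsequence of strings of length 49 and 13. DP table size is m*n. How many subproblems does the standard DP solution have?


DP table indexed by positions in both strings.
First string: 49 positions
Second string: 13 positions
Total = 49 * 13 = 637


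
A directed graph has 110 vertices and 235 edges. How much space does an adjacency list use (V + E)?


Adjacency list: one list head per vertex + one entry per edge
Vertex heads: 110
Edge entries: 235
Total = 110 + 235 = 345


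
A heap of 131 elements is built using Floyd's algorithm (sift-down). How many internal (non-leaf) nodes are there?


Leaf nodes occupy roughly half the array.
Sift-down is called for each internal node, starting from the last one.
Internal nodes = floor(n/2) = floor(131/2) = 65


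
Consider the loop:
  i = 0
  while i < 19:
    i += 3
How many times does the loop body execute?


Starting at i = 0, each iteration adds 3.
Iterations until i >= 19:
  Iteration 1: i = 0 -> i = 3
  Iteration 2: i = 3 -> i = 6
  Iteration 3: i = 6 -> i = 9
  Iteration 4: i = 9 -> i = 12
  Iteration 5: i = 12 -> i = 15
  Iteration 6: i = 15 -> i = 18
  Iteration 7: i = 18 -> i = 21
Total iterations = ceil(19/3) = 7


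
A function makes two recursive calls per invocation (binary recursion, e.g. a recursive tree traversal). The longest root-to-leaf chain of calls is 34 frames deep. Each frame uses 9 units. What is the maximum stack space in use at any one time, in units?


Binary recursion: the two calls run one after the other, so only one root-to-leaf chain of frames is on the stack at a time.
Maximum depth (longest chain) = 34 frames
Each frame = 9 units
Max stack space = 34 * 9 = 306


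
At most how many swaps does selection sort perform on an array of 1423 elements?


Each of the 1422 passes places one element in its final position.
Pass 1: swap minimum into position 0
Pass 2: swap minimum of remaining into position 1
...
Pass 1422: last two elements, one swap
Maximum swaps = 1423 - 1 = 1422


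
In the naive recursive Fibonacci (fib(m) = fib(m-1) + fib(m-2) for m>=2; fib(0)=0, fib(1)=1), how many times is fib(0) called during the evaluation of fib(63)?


Let N(m) = number of times fib(m) is called while evaluating fib(63).
N(63) = 1 (the initial call).
N(62) = 1 (only fib(63) calls it).
For 1 <= m <= 61: fib(m) is called by fib(m+1) and fib(m+2), so
  N(m) = N(m+1) + N(m+2).
fib(0) is called only by fib(2), so N(0) = N(2).
Walk down from m=63:
  N(63)=1, N(62)=1, N(61)=2, N(60)=3, N(59)=5, N(58)=8, N(57)=13, N(56)=21, N(55)=34, N(54)=55, N(53)=89, N(52)=144, N(51)=233, N(50)=377, N(49)=610, N(48)=987, N(47)=1597, N(46)=2584, N(45)=4181, N(44)=6765, N(43)=10946, N(42)=17711, N(41)=28657, N(40)=46368, N(39)=75025, N(38)=121393, N(37)=196418, N(36)=317811, N(35)=514229, N(34)=832040, N(33)=1346269, N(32)=2178309, N(31)=3524578, N(30)=5702887, N(29)=9227465, N(28)=14930352, N(27)=24157817, N(26)=39088169, N(25)=63245986, N(24)=102334155, N(23)=165580141, N(22)=267914296, N(21)=433494437, N(20)=701408733, N(19)=1134903170, N(18)=1836311903, N(17)=2971215073, N(16)=4807526976, N(15)=7778742049, N(14)=12586269025, N(13)=20365011074, N(12)=32951280099, N(11)=53316291173, N(10)=86267571272, N(9)=139583862445, N(8)=225851433717, N(7)=365435296162, N(6)=591286729879, N(5)=956722026041, N(4)=1548008755920, N(3)=2504730781961, N(2)=4052739537881, N(1)=6557470319842, N(0)=N(2)=4052739537881
N(0) = 4052739537881


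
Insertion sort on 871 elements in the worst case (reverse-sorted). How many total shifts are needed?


In the worst case (reverse-sorted), each element shifts past all previous:
  Element 1: 1 shifts
  Element 2: 2 shifts
  Element 3: 3 shifts
  Element 4: 4 shifts
  Element 5: 5 shifts
  ...
  Element 870: 870 shifts
Total = 1 + 2 + ... + 870
= 871*(871-1)/2 = 378885


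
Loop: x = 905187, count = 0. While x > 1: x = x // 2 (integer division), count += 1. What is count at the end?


The variable x halves each step:
x = 905187 -> 452593 -> 226296 -> 113148 -> 56574 -> 28287 -> 14143 -> 7071 -> 3535 -> 1767 -> 883 -> 441 -> 220 -> 110 -> 55 -> 27 -> 13 -> 6 -> 3 -> 1
Number of halvings = floor(log2(905187)) = 19


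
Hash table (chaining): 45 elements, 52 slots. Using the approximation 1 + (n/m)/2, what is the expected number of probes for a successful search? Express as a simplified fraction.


Computing expected probes:
alpha = 45/52
= 1 + alpha/2
= 1 + 45/(2*52)
= (2*52 + 45) / (2*52)
= 149/104


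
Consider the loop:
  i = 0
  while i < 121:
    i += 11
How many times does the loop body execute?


Starting at i = 0, each iteration adds 11.
Iterations until i >= 121:
  Iteration 1: i = 0 -> i = 11
  Iteration 2: i = 11 -> i = 22
  Iteration 3: i = 22 -> i = 33
  Iteration 4: i = 33 -> i = 44
  Iteration 5: i = 44 -> i = 55
  Iteration 6: i = 55 -> i = 66
  Iteration 7: i = 66 -> i = 77
  Iteration 8: i = 77 -> i = 88
  ... continuing ...
Total iterations = ceil(121/11) = 11


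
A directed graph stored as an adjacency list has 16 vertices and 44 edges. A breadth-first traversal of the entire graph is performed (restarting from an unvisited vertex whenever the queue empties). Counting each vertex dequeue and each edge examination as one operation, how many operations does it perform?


A full BFS traversal dequeues each vertex once and examines each edge once.
Vertex visits: 16
Edge visits: 44
V + E = 16 + 44 = 60


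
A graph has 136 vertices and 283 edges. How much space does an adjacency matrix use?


Adjacency matrix: V x V grid of entries
Space = V^2 = 136^2 = 136 * 136 = 18496


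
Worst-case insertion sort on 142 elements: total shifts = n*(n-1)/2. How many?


Sum of shifts = 1 + 2 + 3 + ... + 141
= 142 * 141 / 2
= 20022 / 2
= 10011


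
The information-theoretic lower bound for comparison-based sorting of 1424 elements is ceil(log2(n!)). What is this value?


A binary decision tree of height h has at most 2^h leaves and needs at least n! of them, so h >= ceil(log2(n!)).
1424! is far too large to multiply out, so use Stirling's series:
  ln(n!) ~ n ln n - n + (1/2) ln(2 pi n) + 1/(12n)  (error below 1/(360 n^3), negligible here)
  ln(1424) = 7.2612251
  n ln n = 1424 * 7.2612251 = 10339.9845
  (1/2) ln(2 pi * 1424) = (1/2) ln(8947.2559) = 4.5496
  1/(12*1424) = 0.0001
  ln(1424!) ~ 10339.9845 - 1424 + 4.5496 + 0.0001 = 8920.5342
Convert to base 2: log2(1424!) = 8920.5342 / ln 2 = 8920.5342 / 0.69314718 = 12869.6105
ceil(12869.6105) = 12870


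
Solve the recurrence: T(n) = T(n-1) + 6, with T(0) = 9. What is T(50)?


Unrolling the recurrence:
T(50) = T(49) + 6
       = T(48) + 6 + 6
       = T(47) + 6*3
       ...
       = T(0) + 6*50
       = 9 + 300 = 309


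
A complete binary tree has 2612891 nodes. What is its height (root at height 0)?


In a complete binary tree, level k holds nodes 2^k .. 2^(k+1)-1 (1-indexed).
Height = floor(log2(n)) = floor(log2(2612891)) = 21
Check: 2^21 = 2097152 <= 2612891 < 4194304 = 2^22


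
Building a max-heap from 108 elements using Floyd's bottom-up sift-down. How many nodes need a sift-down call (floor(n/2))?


In a heap of 108 elements (0-indexed array):
  Last element index: 107
  Parent of last element: floor((107 - 1) / 2) = 53
  Internal nodes: indices 0 to 53
  Count = floor(108/2) = 54


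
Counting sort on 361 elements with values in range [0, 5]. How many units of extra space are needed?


Output array size: 361 (to store sorted result)
Count array size: 6 (one slot per possible value, range 0 to 5)
Total extra space = 361 + 6 = 367


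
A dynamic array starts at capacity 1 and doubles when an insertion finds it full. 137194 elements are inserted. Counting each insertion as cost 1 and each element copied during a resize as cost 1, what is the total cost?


n = 137194
Insertion costs: 137194
Resizes copy 1, 2, 4, ... up to the largest power of 2 that is <= n-1 = 137193, i.e. 131072.
Copy costs = 1 + 2 + 4 + 8 + 16 + 32 + 64 + 128 + 256 + 512 + 1024 + 2048 + 4096 + 8192 + 16384 + 32768 + 65536 + 131072 = 262143
Total = 137194 + 262143 = 399337


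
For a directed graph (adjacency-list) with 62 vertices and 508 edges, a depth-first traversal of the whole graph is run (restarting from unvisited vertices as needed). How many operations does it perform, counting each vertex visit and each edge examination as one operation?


A full DFS traversal visits each vertex once and examines each edge once.
V = 62
E = 508
Sum = 62 + 508 = 570


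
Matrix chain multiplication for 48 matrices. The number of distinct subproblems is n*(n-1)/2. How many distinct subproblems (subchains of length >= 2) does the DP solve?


Subproblems are indexed by (i, j) where i < j.
Number of such pairs = n*(n-1)/2
= 48 * 47 / 2
= 1128


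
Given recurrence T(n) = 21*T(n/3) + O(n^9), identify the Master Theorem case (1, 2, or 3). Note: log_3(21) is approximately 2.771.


Master Theorem parameters: a=21, b=3, c=9
log_b(a) = 2.771
Compare b^c with a: 3^9 = 19683 > 21, so c > log_b(a).
Comparing c=9 vs log_b(a)=2.771:
9 > 2.771 => Case 3
Result: T(n) = O(n^9)
Master Theorem case = 3


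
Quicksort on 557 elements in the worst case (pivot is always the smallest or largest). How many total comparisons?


In the worst case, each partition step picks the worst pivot:
  Partition 1: 556 comparisons (n-1 elements to compare)
  Partition 2: 555 comparisons
  Partition 3: 554 comparisons
  Partition 4: 553 comparisons
  Partition 5: 552 comparisons
  ...
  Last partition: 0 comparisons
Total = (n-1) + (n-2) + ... + 1 + 0 = n*(n-1)/2
= 557*556/2 = 154846


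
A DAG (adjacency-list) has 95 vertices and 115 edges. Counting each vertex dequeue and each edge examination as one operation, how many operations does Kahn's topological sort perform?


V = 95 (vertex processing)
E = 115 (edge processing)
V + E = 95 + 115 = 210


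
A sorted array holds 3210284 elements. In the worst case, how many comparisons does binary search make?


Halving sequence: 3210284 -> 1605142 -> 802571 -> 401285 -> 200642 -> 100321 -> 50160 -> 25080 -> 12540 -> 6270 -> 3135 -> 1567 -> 783 -> 391 -> 195 -> 97 -> 48 -> 24 -> 12 -> 6 -> 3 -> 1
Number of halvings = 21
Max comparisons = 21 + 1 = 22


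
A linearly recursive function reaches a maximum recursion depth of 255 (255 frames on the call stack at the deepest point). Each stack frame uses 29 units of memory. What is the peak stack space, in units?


Maximum recursion depth = 255 frames
Memory per frame = 29 units
Total stack space = depth * frame_size
= 255 * 29 = 7395


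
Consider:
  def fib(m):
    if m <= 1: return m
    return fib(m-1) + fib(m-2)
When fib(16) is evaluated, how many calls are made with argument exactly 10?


Let N(m) = number of times fib(m) is called while evaluating fib(16).
N(16) = 1 (the initial call).
N(15) = 1 (only fib(16) calls it).
For 1 <= m <= 14: fib(m) is called by fib(m+1) and fib(m+2), so
  N(m) = N(m+1) + N(m+2).
fib(0) is called only by fib(2), so N(0) = N(2).
Walk down from m=16:
  N(16)=1, N(15)=1, N(14)=2, N(13)=3, N(12)=5, N(11)=8, N(10)=13
N(10) = 13


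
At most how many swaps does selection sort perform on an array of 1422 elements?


Each of the 1421 passes places one element in its final position.
Pass 1: swap minimum into position 0
Pass 2: swap minimum of remaining into position 1
...
Pass 1421: last two elements, one swap
Maximum swaps = 1422 - 1 = 1421


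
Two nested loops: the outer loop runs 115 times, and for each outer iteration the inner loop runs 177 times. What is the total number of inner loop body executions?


Outer loop: 115 iterations
Inner loop: 177 iterations per outer iteration
Total = 115 * 177 = 20355


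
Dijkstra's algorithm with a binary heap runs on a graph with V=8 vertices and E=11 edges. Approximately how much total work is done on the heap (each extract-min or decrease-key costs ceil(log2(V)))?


Dijkstra with a binary heap: each vertex is extracted once, each edge may relax once.
Each heap operation costs O(log V).
V + E = 8 + 11 = 19
ceil(log2(8)) = 3 (since 2^2 = 4 < 8 <= 8 = 2^3)
Total heap work = (V+E) * ceil(log2(V)) = 19 * 3 = 57


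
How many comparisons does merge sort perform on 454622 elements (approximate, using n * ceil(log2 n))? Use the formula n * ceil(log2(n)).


Recursion depth: ceil(log2(454622)) = 19
Each recursion level merges n = 454622 elements
Total = 454622 * 19 = 8637818


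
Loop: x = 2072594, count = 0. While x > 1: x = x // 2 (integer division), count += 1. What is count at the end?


The variable x halves each step:
x = 2072594 -> 1036297 -> 518148 -> 259074 -> 129537 -> 64768 -> 32384 -> 16192 -> 8096 -> 4048 -> 2024 -> 1012 -> 506 -> 253 -> 126 -> 63 -> 31 -> 15 -> 7 -> 3 -> 1
Number of halvings = floor(log2(2072594)) = 20


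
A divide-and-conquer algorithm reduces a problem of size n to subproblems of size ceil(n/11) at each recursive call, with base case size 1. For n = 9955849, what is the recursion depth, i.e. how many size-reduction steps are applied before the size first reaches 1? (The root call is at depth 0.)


Each step divides the size by 11 (rounding up); after k steps the size is ceil(n/11^k), which equals 1 exactly when 11^k >= n.
So the depth is the smallest k with 11^k >= 9955849, i.e. ceil(log_11(9955849)).
11^6 = 1771561 < 9955849 <= 19487171 = 11^7
Recursion depth = 7


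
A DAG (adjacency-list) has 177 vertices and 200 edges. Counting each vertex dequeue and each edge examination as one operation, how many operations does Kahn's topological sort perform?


V = 177 (vertex processing)
E = 200 (edge processing)
V + E = 177 + 200 = 377


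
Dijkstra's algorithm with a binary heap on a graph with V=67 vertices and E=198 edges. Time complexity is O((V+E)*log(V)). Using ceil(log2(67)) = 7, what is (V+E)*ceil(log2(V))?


Dijkstra with a binary heap: each vertex is extracted once, each edge may relax once.
Each heap operation costs O(log V).
V + E = 67 + 198 = 265
ceil(log2(67)) = 7 (since 2^6 = 64 < 67 <= 128 = 2^7)
Total heap work = (V+E) * ceil(log2(V)) = 265 * 7 = 1855


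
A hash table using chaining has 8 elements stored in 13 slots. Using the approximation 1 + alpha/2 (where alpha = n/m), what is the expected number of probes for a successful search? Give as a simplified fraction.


Load factor alpha = n/m = 8/13
Expected probes = 1 + alpha/2 = 1 + 8/(2*13)
= 1 + 8/26
= 26/26 + 8/26
= 34/26
Simplify: 17/13


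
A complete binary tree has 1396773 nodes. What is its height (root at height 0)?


In a complete binary tree, level k holds nodes 2^k .. 2^(k+1)-1 (1-indexed).
Height = floor(log2(n)) = floor(log2(1396773)) = 20
Check: 2^20 = 1048576 <= 1396773 < 2097152 = 2^21


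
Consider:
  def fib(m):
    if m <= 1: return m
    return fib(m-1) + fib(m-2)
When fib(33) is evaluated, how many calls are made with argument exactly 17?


Let N(m) = number of times fib(m) is called while evaluating fib(33).
N(33) = 1 (the initial call).
N(32) = 1 (only fib(33) calls it).
For 1 <= m <= 31: fib(m) is called by fib(m+1) and fib(m+2), so
  N(m) = N(m+1) + N(m+2).
fib(0) is called only by fib(2), so N(0) = N(2).
Walk down from m=33:
  N(33)=1, N(32)=1, N(31)=2, N(30)=3, N(29)=5, N(28)=8, N(27)=13, N(26)=21, N(25)=34, N(24)=55, N(23)=89, N(22)=144, N(21)=233, N(20)=377, N(19)=610, N(18)=987, N(17)=1597
N(17) = 1597


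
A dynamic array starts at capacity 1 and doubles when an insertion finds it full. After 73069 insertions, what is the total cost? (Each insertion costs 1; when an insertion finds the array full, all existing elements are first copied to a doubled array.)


Insertion cost: 73069 (one per element)
Resizes occur just before inserting elements 2, 3, 5, 9, ...
Elements copied at each resize: 1 + 2 + 4 + 8 + 16 + 32 + 64 + 128 + 256 + 512 + 1024 + 2048 + 4096 + 8192 + 16384 + 32768 + 65536
Sum of copies = 131071 (geometric series: 2^k - 1)
Total = 73069 + 131071 = 204140


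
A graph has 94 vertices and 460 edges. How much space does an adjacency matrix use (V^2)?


Adjacency matrix: V x V grid of entries
Space = V^2 = 94^2 = 94 * 94 = 8836


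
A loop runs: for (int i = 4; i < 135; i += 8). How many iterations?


Loop starts at i = 4, increments by 8, stops when i >= 135.
Number of iterations = ceil((135 - 4) / 8)
= ceil(131 / 8)
= 17


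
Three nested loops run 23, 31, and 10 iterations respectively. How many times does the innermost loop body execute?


Loop 1 (outermost): 23 iterations
Loop 2 (middle): 31 iterations per outer
Loop 3 (innermost): 10 iterations per middle
Total = 23 * 31 * 10 = 7130


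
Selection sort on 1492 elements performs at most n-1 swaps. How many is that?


Each of the 1491 passes places one element in its final position.
Pass 1: swap minimum into position 0
Pass 2: swap minimum of remaining into position 1
...
Pass 1491: last two elements, one swap
Maximum swaps = 1492 - 1 = 1491


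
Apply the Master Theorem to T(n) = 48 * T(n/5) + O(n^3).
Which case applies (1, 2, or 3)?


The Master Theorem: T(n) = a*T(n/b) + O(n^c)
  a = 48, b = 5, c = 3
log_b(a) = log_5(48) ~ 2.405
Compare b^c with a: 5^3 = 125 > 48, so c > log_b(a).
Since c > log_b(a), Case 3 applies.
T(n) = O(n^3)
Master Theorem case = 3


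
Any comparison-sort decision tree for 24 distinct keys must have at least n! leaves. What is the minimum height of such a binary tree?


A binary decision tree of height h has at most 2^h leaves and needs at least n! of them, so h >= ceil(log2(n!)).
Compute 24! as a running product:
  x2 = 2, x3 = 6, x4 = 24, x5 = 120
  x6 = 720, x7 = 5040, x8 = 40320, x9 = 362880
  x10 = 3628800, x11 = 39916800, x12 = 479001600, x13 = 6227020800
  x14 = 87178291200, x15 = 1307674368000, x16 = 20922789888000, x17 = 355687428096000
  x18 = 6402373705728000, x19 = 121645100408832000, x20 = 2432902008176640000, x21 = 51090942171709440000
  x22 = 1124000727777607680000, x23 = 25852016738884976640000, x24 = 620448401733239439360000
24! = 620448401733239439360000
Bracket between powers of 2:
  2^79 = 604462909807314587353088 < 620448401733239439360000 <= 1208925819614629174706176 = 2^80
So ceil(log2(24!)) = 80


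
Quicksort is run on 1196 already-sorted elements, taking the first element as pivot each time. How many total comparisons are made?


Sum of comparisons per partition:
1195 + 1194 + ... + 1 + 0
= 1196 * (1196 - 1) / 2
= 1196 * 1195 / 2
= 714610


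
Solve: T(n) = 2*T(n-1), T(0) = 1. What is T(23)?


Unrolling:
T(23) = 2*T(22) = 2^2*T(21) = ... = 2^23*T(0)
= 2^23 * 1
= 8388608 * 1 = 8388608


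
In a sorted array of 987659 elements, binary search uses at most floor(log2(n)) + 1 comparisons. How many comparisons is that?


Halving sequence: 987659 -> 493829 -> 246914 -> 123457 -> 61728 -> 30864 -> 15432 -> 7716 -> 3858 -> 1929 -> 964 -> 482 -> 241 -> 120 -> 60 -> 30 -> 15 -> 7 -> 3 -> 1
Number of halvings = 19
Max comparisons = 19 + 1 = 20


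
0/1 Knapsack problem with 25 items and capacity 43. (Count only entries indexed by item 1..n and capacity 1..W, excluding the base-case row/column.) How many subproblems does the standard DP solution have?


The DP table is indexed by (item, capacity).
Rows: 25 items
Columns: 43 capacity values (1 to W)
Total subproblems = 25 * 43 = 1075


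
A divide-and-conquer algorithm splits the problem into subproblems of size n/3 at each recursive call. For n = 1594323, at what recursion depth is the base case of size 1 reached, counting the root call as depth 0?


At each depth, the problem size is divided by 3:
  Depth 0: problem size = 1594323
  Depth 1: problem size = 531441
  Depth 2: problem size = 177147
  Depth 3: problem size = 59049
  Depth 4: problem size = 19683
  Depth 5: problem size = 6561
  Depth 6: problem size = 2187
  Depth 7: problem size = 729
  Depth 8: problem size = 243
  Depth 9: problem size = 81
  Depth 10: problem size = 27
  Depth 11: problem size = 9
  Depth 12: problem size = 3
  Depth 13: problem size = 1 (base case)
The base case is reached at depth log_3(1594323) = 13 (the tree has 14 levels counting depth 0, but the depth asked for is 13).
Recursion depth = 13


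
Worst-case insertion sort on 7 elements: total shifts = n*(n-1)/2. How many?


Sum of shifts = 1 + 2 + 3 + ... + 6
= 7 * 6 / 2
= 42 / 2
= 21


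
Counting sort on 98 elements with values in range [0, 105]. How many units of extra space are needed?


Output array size: 98 (to store sorted result)
Count array size: 106 (one slot per possible value, range 0 to 105)
Total extra space = 98 + 106 = 204


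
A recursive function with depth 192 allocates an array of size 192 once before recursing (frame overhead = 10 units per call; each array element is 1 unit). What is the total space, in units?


Array allocation: 192 units (allocated once)
Stack frames: 192 deep * 10 per frame = 1920 units
Total = 192 + 1920 = 2112


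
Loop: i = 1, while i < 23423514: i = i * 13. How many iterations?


i multiplies by 13 each step:
i = 1 -> 13 -> 169 -> 2197 -> 28561 -> 371293 -> 4826809 -> 62748517 (stop)
Iterations = ceil(log_13(23423514)) = 7


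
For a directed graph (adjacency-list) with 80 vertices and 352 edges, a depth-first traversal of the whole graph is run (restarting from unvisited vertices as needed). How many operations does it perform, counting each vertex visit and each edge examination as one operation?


A full DFS traversal visits each vertex once and examines each edge once.
V = 80
E = 352
Sum = 80 + 352 = 432


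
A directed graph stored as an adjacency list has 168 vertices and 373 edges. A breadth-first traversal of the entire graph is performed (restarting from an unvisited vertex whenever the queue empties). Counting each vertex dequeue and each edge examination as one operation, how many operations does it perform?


A full BFS traversal dequeues each vertex once and examines each edge once.
Vertex visits: 168
Edge visits: 373
V + E = 168 + 373 = 541


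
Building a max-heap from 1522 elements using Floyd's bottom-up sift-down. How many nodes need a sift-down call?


In a heap of 1522 elements (0-indexed array):
  Last element index: 1521
  Parent of last element: floor((1521 - 1) / 2) = 760
  Internal nodes: indices 0 to 760
  Count = floor(1522/2) = 761


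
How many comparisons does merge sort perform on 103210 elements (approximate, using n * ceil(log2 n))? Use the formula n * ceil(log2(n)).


Recursion depth: ceil(log2(103210)) = 17
Each recursion level merges n = 103210 elements
Total = 103210 * 17 = 1754570


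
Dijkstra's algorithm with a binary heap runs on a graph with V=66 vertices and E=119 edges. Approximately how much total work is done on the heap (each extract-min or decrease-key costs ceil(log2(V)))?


Dijkstra with a binary heap: each vertex is extracted once, each edge may relax once.
Each heap operation costs O(log V).
V + E = 66 + 119 = 185
ceil(log2(66)) = 7 (since 2^6 = 64 < 66 <= 128 = 2^7)
Total heap work = (V+E) * ceil(log2(V)) = 185 * 7 = 1295


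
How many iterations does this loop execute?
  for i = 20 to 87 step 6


The loop variable i takes values starting at 20 and increments by 6 each iteration.
Sequence: i = 20, 26, 32, 38, 44, 50, 56, 62, 68, ...
The upper bound 87 is inclusive, so the count is floor((last - first) / step) + 1:
floor((87 - 20) / 6) + 1 = floor(67/6) + 1 = 11 + 1 = 12


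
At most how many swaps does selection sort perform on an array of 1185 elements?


Each of the 1184 passes places one element in its final position.
Pass 1: swap minimum into position 0
Pass 2: swap minimum of remaining into position 1
...
Pass 1184: last two elements, one swap
Maximum swaps = 1185 - 1 = 1184


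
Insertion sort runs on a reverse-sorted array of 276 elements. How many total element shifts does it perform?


Sum of shifts = 1 + 2 + 3 + ... + 275
= 276 * 275 / 2
= 75900 / 2
= 37950


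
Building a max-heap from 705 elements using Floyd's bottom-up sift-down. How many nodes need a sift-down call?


In a heap of 705 elements (0-indexed array):
  Last element index: 704
  Parent of last element: floor((704 - 1) / 2) = 351
  Internal nodes: indices 0 to 351
  Count = floor(705/2) = 352


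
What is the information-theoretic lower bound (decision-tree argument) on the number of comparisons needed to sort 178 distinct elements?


A binary decision tree of height h has at most 2^h leaves and needs at least n! of them, so h >= ceil(log2(n!)).
178! is far too large to multiply out, so use Stirling's series:
  ln(n!) ~ n ln n - n + (1/2) ln(2 pi n) + 1/(12n)  (error below 1/(360 n^3), negligible here)
  ln(178) = 5.1817836
  n ln n = 178 * 5.1817836 = 922.3575
  (1/2) ln(2 pi * 178) = (1/2) ln(1118.4070) = 3.5098
  1/(12*178) = 0.0005
  ln(178!) ~ 922.3575 - 178 + 3.5098 + 0.0005 = 747.8678
Convert to base 2: log2(178!) = 747.8678 / ln 2 = 747.8678 / 0.69314718 = 1078.9452
ceil(1078.9452) = 1079


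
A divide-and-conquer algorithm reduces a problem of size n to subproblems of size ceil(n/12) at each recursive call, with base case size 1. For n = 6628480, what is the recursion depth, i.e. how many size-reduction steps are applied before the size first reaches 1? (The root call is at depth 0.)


Each step divides the size by 12 (rounding up); after k steps the size is ceil(n/12^k), which equals 1 exactly when 12^k >= n.
So the depth is the smallest k with 12^k >= 6628480, i.e. ceil(log_12(6628480)).
12^6 = 2985984 < 6628480 <= 35831808 = 12^7
Recursion depth = 7


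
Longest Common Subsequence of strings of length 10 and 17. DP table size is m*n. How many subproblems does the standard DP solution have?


DP table indexed by positions in both strings.
First string: 10 positions
Second string: 17 positions
Total = 10 * 17 = 170


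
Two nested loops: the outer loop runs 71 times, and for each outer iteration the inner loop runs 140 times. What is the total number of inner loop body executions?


Outer loop: 71 iterations
Inner loop: 140 iterations per outer iteration
Total = 71 * 140 = 9940


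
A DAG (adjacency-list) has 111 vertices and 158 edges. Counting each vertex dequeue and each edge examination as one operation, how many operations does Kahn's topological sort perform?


V = 111 (vertex processing)
E = 158 (edge processing)
V + E = 111 + 158 = 269


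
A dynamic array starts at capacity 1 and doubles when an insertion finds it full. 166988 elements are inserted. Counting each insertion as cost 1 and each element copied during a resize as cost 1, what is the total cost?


n = 166988
Insertion costs: 166988
Resizes copy 1, 2, 4, ... up to the largest power of 2 that is <= n-1 = 166987, i.e. 131072.
Copy costs = 1 + 2 + 4 + 8 + 16 + 32 + 64 + 128 + 256 + 512 + 1024 + 2048 + 4096 + 8192 + 16384 + 32768 + 65536 + 131072 = 262143
Total = 166988 + 262143 = 429131


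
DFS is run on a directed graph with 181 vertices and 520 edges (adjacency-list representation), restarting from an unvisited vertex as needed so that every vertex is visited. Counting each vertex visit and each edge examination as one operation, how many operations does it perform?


A full DFS traversal processes each vertex exactly once (push/pop on stack).
Each directed edge is examined once.
V = 181, E = 520
V + E = 701


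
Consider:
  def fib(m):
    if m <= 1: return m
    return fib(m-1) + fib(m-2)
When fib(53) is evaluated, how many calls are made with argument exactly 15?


Let N(m) = number of times fib(m) is called while evaluating fib(53).
N(53) = 1 (the initial call).
N(52) = 1 (only fib(53) calls it).
For 1 <= m <= 51: fib(m) is called by fib(m+1) and fib(m+2), so
  N(m) = N(m+1) + N(m+2).
fib(0) is called only by fib(2), so N(0) = N(2).
Walk down from m=53:
  N(53)=1, N(52)=1, N(51)=2, N(50)=3, N(49)=5, N(48)=8, N(47)=13, N(46)=21, N(45)=34, N(44)=55, N(43)=89, N(42)=144, N(41)=233, N(40)=377, N(39)=610, N(38)=987, N(37)=1597, N(36)=2584, N(35)=4181, N(34)=6765, N(33)=10946, N(32)=17711, N(31)=28657, N(30)=46368, N(29)=75025, N(28)=121393, N(27)=196418, N(26)=317811, N(25)=514229, N(24)=832040, N(23)=1346269, N(22)=2178309, N(21)=3524578, N(20)=5702887, N(19)=9227465, N(18)=14930352, N(17)=24157817, N(16)=39088169, N(15)=63245986
N(15) = 63245986


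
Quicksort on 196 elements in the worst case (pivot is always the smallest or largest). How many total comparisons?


In the worst case, each partition step picks the worst pivot:
  Partition 1: 195 comparisons (n-1 elements to compare)
  Partition 2: 194 comparisons
  Partition 3: 193 comparisons
  Partition 4: 192 comparisons
  Partition 5: 191 comparisons
  ...
  Last partition: 0 comparisons
Total = (n-1) + (n-2) + ... + 1 + 0 = n*(n-1)/2
= 196*195/2 = 19110


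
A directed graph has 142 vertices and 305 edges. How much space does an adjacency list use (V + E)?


Adjacency list: one list head per vertex + one entry per edge
Vertex heads: 142
Edge entries: 305
Total = 142 + 305 = 447


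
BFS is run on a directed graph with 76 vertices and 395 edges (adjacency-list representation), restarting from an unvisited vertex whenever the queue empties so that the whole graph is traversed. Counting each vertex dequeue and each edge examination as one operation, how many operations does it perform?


A full BFS traversal dequeues each vertex exactly once and examines each directed edge exactly once.
V = 76 (vertex processing cost)
E = 395 (edge examination cost)
Total operations proportional to V + E = 76 + 395 = 471


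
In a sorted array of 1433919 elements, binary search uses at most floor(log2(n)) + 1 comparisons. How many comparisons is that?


Halving sequence: 1433919 -> 716959 -> 358479 -> 179239 -> 89619 -> 44809 -> 22404 -> 11202 -> 5601 -> 2800 -> 1400 -> 700 -> 350 -> 175 -> 87 -> 43 -> 21 -> 10 -> 5 -> 2 -> 1
Number of halvings = 20
Max comparisons = 20 + 1 = 21


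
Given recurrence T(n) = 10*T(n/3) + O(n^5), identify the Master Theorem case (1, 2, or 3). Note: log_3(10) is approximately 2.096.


Master Theorem parameters: a=10, b=3, c=5
log_b(a) = 2.096
Compare b^c with a: 3^5 = 243 > 10, so c > log_b(a).
Comparing c=5 vs log_b(a)=2.096:
5 > 2.096 => Case 3
Result: T(n) = O(n^5)
Master Theorem case = 3


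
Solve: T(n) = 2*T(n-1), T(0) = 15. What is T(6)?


Unrolling:
T(6) = 2*T(5) = 2^2*T(4) = ... = 2^6*T(0)
= 2^6 * 15
= 64 * 15 = 960


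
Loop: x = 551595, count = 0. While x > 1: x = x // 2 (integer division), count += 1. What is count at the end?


The variable x halves each step:
x = 551595 -> 275797 -> 137898 -> 68949 -> 34474 -> 17237 -> 8618 -> 4309 -> 2154 -> 1077 -> 538 -> 269 -> 134 -> 67 -> 33 -> 16 -> 8 -> 4 -> 2 -> 1
Number of halvings = floor(log2(551595)) = 19


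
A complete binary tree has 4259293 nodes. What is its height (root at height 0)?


In a complete binary tree, level k holds nodes 2^k .. 2^(k+1)-1 (1-indexed).
Height = floor(log2(n)) = floor(log2(4259293)) = 22
Check: 2^22 = 4194304 <= 4259293 < 8388608 = 2^23


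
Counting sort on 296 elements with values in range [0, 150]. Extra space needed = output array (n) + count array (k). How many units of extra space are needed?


Output array size: 296 (to store sorted result)
Count array size: 151 (one slot per possible value, range 0 to 150)
Total extra space = 296 + 151 = 447


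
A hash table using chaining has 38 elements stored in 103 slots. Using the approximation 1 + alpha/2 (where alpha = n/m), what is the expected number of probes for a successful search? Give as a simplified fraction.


Load factor alpha = n/m = 38/103
Expected probes = 1 + alpha/2 = 1 + 38/(2*103)
= 1 + 38/206
= 206/206 + 38/206
= 244/206
Simplify: 122/103


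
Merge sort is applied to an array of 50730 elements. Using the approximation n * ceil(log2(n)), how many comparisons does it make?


Merge sort divides the array into halves recursively.
Number of levels = ceil(log2(50730)) = 16
At each level, approximately n = 50730 comparisons are needed for merging.
Total comparisons ~ n * ceil(log2(n)) = 50730 * 16 = 811680


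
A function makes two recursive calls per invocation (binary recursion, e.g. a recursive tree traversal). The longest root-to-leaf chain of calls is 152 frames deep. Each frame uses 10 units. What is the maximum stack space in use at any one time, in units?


Binary recursion: the two calls run one after the other, so only one root-to-leaf chain of frames is on the stack at a time.
Maximum depth (longest chain) = 152 frames
Each frame = 10 units
Max stack space = 152 * 10 = 1520


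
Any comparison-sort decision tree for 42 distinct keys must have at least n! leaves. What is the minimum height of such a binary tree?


A binary decision tree of height h has at most 2^h leaves and needs at least n! of them, so h >= ceil(log2(n!)).
42! is far too large to multiply out, so use Stirling's series:
  ln(n!) ~ n ln n - n + (1/2) ln(2 pi n) + 1/(12n)  (error below 1/(360 n^3), negligible here)
  ln(42) = 3.7376696
  n ln n = 42 * 3.7376696 = 156.9821
  (1/2) ln(2 pi * 42) = (1/2) ln(263.8938) = 2.7878
  1/(12*42) = 0.0020
  ln(42!) ~ 156.9821 - 42 + 2.7878 + 0.0020 = 117.7719
Convert to base 2: log2(42!) = 117.7719 / ln 2 = 117.7719 / 0.69314718 = 169.9089
ceil(169.9089) = 170


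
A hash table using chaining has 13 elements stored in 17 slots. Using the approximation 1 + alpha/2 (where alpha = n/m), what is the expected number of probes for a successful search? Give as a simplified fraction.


Load factor alpha = n/m = 13/17
Expected probes = 1 + alpha/2 = 1 + 13/(2*17)
= 1 + 13/34
= 34/34 + 13/34
= 47/34


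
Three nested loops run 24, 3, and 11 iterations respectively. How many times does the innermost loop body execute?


Loop 1 (outermost): 24 iterations
Loop 2 (middle): 3 iterations per outer
Loop 3 (innermost): 11 iterations per middle
Total = 24 * 3 * 11 = 792


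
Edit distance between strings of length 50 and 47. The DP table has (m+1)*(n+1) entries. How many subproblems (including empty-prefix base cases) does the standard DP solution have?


The table includes base cases (empty prefixes).
Rows: (m+1) = 51
Columns: (n+1) = 48
Total = 51 * 48 = 2448


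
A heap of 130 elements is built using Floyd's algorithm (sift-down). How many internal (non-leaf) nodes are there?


Leaf nodes occupy roughly half the array.
Sift-down is called for each internal node, starting from the last one.
Internal nodes = floor(n/2) = floor(130/2) = 65


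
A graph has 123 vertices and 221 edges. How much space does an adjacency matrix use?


Adjacency matrix: V x V grid of entries
Space = V^2 = 123^2 = 123 * 123 = 15129


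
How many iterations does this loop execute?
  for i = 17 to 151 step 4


The loop variable i takes values starting at 17 and increments by 4 each iteration.
Sequence: i = 17, 21, 25, 29, 33, 37, 41, 45, 49, ...
The upper bound 151 is inclusive, so the count is floor((last - first) / step) + 1:
floor((151 - 17) / 4) + 1 = floor(134/4) + 1 = 33 + 1 = 34


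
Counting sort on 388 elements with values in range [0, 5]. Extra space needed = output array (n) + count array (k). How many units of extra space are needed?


Output array size: 388 (to store sorted result)
Count array size: 6 (one slot per possible value, range 0 to 5)
Total extra space = 388 + 6 = 394


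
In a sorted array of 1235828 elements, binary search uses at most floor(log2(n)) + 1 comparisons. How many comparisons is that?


Halving sequence: 1235828 -> 617914 -> 308957 -> 154478 -> 77239 -> 38619 -> 19309 -> 9654 -> 4827 -> 2413 -> 1206 -> 603 -> 301 -> 150 -> 75 -> 37 -> 18 -> 9 -> 4 -> 2 -> 1
Number of halvings = 20
Max comparisons = 20 + 1 = 21


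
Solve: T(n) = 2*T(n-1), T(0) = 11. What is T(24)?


Unrolling:
T(24) = 2*T(23) = 2^2*T(22) = ... = 2^24*T(0)
= 2^24 * 11
= 16777216 * 11 = 184549376


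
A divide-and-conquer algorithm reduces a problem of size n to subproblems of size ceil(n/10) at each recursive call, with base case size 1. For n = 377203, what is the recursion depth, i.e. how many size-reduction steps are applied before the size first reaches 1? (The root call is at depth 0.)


Each step divides the size by 10 (rounding up); after k steps the size is ceil(n/10^k), which equals 1 exactly when 10^k >= n.
So the depth is the smallest k with 10^k >= 377203, i.e. ceil(log_10(377203)).
10^5 = 100000 < 377203 <= 1000000 = 10^6
Recursion depth = 6


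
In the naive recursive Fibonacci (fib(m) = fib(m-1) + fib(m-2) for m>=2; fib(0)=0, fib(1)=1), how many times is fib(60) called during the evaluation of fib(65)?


Let N(m) = number of times fib(m) is called while evaluating fib(65).
N(65) = 1 (the initial call).
N(64) = 1 (only fib(65) calls it).
For 1 <= m <= 63: fib(m) is called by fib(m+1) and fib(m+2), so
  N(m) = N(m+1) + N(m+2).
fib(0) is called only by fib(2), so N(0) = N(2).
Walk down from m=65:
  N(65)=1, N(64)=1, N(63)=2, N(62)=3, N(61)=5, N(60)=8
N(60) = 8


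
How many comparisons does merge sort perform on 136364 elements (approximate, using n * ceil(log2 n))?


Recursion depth: ceil(log2(136364)) = 18
Each recursion level merges n = 136364 elements
Total = 136364 * 18 = 2454552


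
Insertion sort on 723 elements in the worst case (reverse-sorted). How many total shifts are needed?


In the worst case (reverse-sorted), each element shifts past all previous:
  Element 1: 1 shifts
  Element 2: 2 shifts
  Element 3: 3 shifts
  Element 4: 4 shifts
  Element 5: 5 shifts
  ...
  Element 722: 722 shifts
Total = 1 + 2 + ... + 722
= 723*(723-1)/2 = 261003


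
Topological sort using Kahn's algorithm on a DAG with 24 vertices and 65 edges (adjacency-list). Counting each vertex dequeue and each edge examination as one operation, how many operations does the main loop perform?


Kahn's algorithm:
  1. Compute in-degrees: O(V + E)
  2. Process queue: each vertex dequeued once (O(V))
     each edge examined once (O(E))
Total = V + E = 24 + 65 = 89


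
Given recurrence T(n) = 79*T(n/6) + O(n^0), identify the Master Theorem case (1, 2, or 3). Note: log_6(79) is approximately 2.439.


Master Theorem parameters: a=79, b=6, c=0
log_b(a) = 2.439
Compare b^c with a: 6^0 = 1 < 79, so c < log_b(a).
Comparing c=0 vs log_b(a)=2.439:
0 < 2.439 => Case 1
Result: T(n) = O(n^(log_6 79)) ~ O(n^2.439)
Master Theorem case = 1
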